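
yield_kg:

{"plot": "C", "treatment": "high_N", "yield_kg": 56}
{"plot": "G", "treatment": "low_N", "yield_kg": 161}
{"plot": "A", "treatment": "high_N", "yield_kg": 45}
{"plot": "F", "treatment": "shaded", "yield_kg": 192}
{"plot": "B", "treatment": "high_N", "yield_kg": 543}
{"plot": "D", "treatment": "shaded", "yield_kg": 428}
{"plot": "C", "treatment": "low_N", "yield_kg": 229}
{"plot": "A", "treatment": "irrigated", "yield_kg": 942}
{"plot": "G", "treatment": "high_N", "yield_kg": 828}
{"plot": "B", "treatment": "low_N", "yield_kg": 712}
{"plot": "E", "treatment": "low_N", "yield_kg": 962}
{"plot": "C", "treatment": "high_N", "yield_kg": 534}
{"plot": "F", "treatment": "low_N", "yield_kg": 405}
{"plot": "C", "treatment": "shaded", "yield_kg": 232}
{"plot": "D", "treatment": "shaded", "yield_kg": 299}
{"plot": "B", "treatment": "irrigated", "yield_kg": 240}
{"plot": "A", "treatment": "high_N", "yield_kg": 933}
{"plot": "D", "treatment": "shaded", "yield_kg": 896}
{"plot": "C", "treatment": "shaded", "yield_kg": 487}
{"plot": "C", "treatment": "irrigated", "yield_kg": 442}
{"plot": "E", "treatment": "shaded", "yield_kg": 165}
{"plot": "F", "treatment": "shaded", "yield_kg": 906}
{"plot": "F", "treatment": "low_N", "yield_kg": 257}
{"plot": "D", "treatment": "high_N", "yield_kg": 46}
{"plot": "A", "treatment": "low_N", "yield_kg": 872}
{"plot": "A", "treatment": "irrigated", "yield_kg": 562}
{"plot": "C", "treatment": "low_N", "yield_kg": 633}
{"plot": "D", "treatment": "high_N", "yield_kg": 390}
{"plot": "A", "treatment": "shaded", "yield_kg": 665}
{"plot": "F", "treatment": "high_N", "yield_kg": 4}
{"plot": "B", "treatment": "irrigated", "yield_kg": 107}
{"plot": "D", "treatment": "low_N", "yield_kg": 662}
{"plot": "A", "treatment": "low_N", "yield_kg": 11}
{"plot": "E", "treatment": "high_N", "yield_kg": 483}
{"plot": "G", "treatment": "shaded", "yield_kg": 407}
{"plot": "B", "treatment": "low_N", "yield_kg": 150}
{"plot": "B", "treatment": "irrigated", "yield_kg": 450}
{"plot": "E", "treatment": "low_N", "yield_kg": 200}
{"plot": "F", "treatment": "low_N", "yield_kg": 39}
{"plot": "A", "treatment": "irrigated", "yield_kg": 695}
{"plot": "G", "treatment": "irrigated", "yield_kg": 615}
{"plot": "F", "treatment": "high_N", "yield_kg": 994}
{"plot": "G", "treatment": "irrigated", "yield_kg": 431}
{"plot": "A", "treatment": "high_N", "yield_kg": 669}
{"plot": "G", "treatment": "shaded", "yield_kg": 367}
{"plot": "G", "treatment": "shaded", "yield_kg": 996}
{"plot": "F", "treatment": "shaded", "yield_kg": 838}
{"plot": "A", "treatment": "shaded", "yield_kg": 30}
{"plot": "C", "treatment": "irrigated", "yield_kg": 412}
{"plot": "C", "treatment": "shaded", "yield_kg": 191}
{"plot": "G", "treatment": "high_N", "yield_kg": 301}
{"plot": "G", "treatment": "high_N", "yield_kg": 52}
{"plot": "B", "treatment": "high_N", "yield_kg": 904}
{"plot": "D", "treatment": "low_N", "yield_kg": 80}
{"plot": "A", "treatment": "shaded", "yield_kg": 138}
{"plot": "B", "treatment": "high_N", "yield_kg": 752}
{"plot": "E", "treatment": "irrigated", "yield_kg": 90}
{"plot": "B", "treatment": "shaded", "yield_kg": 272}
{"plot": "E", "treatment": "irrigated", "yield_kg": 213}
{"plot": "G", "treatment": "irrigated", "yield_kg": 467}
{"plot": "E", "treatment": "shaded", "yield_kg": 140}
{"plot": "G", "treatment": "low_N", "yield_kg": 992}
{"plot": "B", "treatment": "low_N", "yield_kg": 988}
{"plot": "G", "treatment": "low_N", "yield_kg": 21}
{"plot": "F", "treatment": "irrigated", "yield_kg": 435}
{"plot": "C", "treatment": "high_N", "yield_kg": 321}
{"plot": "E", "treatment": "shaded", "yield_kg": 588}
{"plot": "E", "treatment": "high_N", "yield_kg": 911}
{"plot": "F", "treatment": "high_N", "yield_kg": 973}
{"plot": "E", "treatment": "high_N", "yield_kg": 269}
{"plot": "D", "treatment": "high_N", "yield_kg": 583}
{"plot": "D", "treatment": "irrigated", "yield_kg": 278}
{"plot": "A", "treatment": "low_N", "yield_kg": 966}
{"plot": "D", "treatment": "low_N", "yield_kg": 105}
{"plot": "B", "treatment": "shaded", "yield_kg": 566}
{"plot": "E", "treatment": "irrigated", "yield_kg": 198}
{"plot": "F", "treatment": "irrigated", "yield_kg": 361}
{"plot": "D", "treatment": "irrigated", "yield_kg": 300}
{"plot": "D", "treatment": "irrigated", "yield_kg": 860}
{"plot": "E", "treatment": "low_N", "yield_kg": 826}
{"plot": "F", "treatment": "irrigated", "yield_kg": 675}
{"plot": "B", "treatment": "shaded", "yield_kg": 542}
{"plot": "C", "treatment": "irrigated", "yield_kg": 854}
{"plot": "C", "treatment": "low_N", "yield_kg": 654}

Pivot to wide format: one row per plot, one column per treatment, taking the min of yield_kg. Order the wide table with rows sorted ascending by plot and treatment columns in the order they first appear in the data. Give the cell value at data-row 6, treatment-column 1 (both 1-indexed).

4

With rows sorted ascending by plot, row 6 is plot=F. treatment columns in first-appearance order: high_N, low_N, shaded, irrigated; column 1 is high_N.
Long rows with plot=F, treatment=high_N: min(4, 994, 973) = 4.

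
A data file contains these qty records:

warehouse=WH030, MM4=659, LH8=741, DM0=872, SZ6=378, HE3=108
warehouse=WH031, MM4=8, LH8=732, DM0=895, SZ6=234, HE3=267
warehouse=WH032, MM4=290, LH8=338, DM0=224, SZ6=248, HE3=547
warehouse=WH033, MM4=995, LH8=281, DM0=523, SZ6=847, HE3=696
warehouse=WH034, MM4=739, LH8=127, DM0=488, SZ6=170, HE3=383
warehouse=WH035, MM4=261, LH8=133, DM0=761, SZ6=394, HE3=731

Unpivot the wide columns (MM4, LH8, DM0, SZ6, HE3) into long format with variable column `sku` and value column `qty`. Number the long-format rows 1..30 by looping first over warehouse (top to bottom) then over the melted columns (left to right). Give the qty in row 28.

30 rows total (6 × 5). Row 28: index ⌊(28-1)/5⌋ = 5 into warehouse → WH035; (28-1) mod 5 = 2 into the melted columns → DM0.
So row 28 is (WH035, DM0, 761); qty = 761.

761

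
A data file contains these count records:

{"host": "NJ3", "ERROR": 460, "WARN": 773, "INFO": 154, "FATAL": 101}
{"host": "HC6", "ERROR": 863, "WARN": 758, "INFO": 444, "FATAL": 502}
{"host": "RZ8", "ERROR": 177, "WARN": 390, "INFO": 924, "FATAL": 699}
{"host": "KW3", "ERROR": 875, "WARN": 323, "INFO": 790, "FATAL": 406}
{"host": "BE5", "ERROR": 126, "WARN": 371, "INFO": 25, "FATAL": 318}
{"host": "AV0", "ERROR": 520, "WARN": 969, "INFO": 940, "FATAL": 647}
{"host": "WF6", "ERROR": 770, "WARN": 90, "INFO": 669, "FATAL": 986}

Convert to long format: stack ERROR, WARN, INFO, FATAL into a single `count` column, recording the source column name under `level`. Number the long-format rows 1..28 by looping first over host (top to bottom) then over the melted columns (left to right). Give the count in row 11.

28 rows total (7 × 4). Row 11: index ⌊(11-1)/4⌋ = 2 into host → RZ8; (11-1) mod 4 = 2 into the melted columns → INFO.
So row 11 is (RZ8, INFO, 924); count = 924.

924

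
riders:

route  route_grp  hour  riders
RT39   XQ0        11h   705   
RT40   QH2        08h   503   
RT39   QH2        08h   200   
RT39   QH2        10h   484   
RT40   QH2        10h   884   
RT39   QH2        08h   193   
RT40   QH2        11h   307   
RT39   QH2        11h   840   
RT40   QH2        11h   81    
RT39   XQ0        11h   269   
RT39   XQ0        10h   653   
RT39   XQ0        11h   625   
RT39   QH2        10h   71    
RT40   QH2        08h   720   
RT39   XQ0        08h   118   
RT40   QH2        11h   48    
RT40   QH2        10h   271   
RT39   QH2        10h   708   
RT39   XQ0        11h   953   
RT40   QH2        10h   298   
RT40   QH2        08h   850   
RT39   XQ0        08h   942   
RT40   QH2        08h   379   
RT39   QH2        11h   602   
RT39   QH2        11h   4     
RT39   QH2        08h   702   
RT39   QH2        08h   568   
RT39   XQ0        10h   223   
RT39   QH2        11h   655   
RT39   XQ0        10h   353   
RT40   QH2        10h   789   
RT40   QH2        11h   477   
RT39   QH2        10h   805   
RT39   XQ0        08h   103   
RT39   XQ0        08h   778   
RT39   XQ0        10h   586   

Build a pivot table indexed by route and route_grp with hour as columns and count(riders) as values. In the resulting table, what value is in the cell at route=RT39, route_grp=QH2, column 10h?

4

Rows with route=RT39, route_grp=QH2 and hour=10h: riders values are 484, 71, 708, 805.
4 rows match — count = 4.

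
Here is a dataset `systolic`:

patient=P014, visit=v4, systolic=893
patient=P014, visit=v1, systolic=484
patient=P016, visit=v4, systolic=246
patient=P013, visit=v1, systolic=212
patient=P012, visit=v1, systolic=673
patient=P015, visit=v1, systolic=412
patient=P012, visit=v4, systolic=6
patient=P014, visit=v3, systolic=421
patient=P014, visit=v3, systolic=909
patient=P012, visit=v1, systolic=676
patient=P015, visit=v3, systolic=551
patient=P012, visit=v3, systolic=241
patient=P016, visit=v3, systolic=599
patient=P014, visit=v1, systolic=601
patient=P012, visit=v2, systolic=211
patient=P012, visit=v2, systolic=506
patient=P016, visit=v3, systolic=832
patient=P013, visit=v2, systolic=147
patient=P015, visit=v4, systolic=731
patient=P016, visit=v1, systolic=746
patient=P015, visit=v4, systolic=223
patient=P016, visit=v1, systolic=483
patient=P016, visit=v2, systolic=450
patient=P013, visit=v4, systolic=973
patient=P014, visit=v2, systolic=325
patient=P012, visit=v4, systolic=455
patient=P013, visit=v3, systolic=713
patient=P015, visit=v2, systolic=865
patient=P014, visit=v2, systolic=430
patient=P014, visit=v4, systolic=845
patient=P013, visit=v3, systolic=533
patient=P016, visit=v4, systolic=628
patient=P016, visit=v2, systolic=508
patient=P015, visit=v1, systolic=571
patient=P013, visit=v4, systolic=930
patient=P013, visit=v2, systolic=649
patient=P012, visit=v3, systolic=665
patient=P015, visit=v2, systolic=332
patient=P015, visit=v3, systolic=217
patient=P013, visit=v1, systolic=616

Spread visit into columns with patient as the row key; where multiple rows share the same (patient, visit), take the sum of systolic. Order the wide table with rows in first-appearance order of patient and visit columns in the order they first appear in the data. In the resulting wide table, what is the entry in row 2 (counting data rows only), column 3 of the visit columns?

With rows in first-appearance order of patient, row 2 is patient=P016. visit columns in first-appearance order: v4, v1, v3, v2; column 3 is v3.
Long rows with patient=P016, visit=v3: 599 + 832 = 1431.

1431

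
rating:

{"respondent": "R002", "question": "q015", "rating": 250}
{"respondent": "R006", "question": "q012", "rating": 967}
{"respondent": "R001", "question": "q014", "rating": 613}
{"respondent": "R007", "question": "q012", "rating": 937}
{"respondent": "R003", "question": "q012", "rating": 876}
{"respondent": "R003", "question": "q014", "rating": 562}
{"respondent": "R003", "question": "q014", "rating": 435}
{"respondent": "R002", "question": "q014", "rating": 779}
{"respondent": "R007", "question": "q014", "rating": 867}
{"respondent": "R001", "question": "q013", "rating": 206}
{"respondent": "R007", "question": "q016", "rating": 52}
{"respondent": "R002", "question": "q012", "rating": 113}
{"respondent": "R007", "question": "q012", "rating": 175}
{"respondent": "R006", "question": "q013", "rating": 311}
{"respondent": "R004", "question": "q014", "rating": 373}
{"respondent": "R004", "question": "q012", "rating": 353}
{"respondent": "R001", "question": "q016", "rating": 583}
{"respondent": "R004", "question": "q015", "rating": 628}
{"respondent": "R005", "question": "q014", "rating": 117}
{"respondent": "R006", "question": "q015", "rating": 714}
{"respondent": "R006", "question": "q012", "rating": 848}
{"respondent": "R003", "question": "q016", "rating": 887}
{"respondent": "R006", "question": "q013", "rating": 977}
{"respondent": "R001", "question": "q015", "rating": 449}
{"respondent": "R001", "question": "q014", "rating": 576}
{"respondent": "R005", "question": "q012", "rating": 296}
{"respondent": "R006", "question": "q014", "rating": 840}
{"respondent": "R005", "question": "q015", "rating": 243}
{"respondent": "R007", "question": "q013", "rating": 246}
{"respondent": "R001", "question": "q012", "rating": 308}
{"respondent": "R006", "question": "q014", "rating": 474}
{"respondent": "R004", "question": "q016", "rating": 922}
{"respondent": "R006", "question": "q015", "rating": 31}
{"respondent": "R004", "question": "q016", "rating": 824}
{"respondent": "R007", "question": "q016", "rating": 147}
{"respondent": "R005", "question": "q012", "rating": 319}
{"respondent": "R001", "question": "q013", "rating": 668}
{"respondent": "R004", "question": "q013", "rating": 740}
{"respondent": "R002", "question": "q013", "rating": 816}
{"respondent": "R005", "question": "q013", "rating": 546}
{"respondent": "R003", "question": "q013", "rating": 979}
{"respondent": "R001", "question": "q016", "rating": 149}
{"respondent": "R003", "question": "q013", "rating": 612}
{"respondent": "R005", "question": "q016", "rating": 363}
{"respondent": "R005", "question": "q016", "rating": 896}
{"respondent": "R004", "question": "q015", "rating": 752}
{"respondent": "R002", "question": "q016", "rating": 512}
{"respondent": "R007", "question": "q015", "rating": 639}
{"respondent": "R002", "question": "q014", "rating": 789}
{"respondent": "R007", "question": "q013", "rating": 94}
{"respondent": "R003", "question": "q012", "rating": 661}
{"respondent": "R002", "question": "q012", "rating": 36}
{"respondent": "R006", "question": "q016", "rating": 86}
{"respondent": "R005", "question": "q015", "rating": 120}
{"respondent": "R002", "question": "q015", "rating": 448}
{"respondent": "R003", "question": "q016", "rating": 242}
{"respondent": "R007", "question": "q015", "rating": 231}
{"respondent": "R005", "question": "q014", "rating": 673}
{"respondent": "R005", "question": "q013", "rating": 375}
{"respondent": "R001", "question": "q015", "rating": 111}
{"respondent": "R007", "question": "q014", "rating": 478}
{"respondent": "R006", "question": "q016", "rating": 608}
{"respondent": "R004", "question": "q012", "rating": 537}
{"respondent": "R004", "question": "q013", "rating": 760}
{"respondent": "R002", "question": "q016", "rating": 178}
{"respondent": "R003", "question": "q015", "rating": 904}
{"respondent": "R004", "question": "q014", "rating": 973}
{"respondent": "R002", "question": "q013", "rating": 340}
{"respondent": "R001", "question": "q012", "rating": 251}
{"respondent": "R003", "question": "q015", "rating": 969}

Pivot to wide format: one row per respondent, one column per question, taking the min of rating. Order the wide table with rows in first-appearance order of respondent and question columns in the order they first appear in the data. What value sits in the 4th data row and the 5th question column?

With rows in first-appearance order of respondent, row 4 is respondent=R007. question columns in first-appearance order: q015, q012, q014, q013, q016; column 5 is q016.
Long rows with respondent=R007, question=q016: min(52, 147) = 52.

52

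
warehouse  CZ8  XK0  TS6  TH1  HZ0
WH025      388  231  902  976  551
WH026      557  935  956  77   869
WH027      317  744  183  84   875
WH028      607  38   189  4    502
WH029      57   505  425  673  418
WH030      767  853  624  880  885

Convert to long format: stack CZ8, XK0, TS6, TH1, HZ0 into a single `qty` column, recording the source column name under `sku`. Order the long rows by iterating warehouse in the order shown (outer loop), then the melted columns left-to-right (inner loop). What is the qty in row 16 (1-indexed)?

30 rows total (6 × 5). Row 16: index ⌊(16-1)/5⌋ = 3 into warehouse → WH028; (16-1) mod 5 = 0 into the melted columns → CZ8.
So row 16 is (WH028, CZ8, 607); qty = 607.

607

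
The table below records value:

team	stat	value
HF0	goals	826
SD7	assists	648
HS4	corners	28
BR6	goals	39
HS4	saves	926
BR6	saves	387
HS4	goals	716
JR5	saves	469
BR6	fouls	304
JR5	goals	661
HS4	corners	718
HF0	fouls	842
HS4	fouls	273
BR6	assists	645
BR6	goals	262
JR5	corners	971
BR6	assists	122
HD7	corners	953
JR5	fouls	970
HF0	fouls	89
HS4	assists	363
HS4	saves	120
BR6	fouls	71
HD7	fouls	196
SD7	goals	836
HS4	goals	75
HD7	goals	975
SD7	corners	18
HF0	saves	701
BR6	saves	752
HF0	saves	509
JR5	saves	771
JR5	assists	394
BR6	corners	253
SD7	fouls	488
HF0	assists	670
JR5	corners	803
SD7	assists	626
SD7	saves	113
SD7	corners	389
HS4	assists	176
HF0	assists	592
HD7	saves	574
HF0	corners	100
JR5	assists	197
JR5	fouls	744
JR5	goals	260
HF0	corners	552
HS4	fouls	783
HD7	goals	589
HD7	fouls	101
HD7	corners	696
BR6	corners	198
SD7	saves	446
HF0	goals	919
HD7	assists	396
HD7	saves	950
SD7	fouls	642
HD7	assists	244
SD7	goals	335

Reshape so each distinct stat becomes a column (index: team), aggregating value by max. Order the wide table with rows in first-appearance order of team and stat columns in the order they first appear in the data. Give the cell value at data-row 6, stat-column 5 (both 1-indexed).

196

With rows in first-appearance order of team, row 6 is team=HD7. stat columns in first-appearance order: goals, assists, corners, saves, fouls; column 5 is fouls.
Long rows with team=HD7, stat=fouls: max(196, 101) = 196.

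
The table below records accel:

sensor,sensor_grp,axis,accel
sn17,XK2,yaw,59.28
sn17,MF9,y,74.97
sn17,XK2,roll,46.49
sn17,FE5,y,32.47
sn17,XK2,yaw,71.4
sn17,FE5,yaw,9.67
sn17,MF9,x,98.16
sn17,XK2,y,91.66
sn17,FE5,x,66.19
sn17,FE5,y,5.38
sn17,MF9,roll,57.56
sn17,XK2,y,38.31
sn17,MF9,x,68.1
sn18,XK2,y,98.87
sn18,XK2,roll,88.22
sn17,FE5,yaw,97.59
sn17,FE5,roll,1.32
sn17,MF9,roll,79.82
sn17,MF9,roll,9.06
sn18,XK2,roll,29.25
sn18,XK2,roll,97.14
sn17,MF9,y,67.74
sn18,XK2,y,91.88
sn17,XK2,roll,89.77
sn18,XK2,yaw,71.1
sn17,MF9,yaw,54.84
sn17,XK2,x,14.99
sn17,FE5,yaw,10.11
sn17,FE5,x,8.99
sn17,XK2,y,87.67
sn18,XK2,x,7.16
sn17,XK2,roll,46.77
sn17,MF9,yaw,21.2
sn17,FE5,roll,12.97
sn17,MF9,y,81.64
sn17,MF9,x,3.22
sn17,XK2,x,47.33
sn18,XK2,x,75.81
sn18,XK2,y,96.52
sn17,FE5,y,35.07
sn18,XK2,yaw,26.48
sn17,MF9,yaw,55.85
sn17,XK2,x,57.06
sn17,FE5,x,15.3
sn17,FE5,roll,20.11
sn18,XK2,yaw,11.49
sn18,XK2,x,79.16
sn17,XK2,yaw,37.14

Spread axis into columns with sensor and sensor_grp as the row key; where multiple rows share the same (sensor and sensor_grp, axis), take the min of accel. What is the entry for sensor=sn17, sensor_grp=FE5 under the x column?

8.99

Rows with sensor=sn17, sensor_grp=FE5 and axis=x: accel values are 66.19, 8.99, 15.3.
min(66.19, 8.99, 15.3) = 8.99.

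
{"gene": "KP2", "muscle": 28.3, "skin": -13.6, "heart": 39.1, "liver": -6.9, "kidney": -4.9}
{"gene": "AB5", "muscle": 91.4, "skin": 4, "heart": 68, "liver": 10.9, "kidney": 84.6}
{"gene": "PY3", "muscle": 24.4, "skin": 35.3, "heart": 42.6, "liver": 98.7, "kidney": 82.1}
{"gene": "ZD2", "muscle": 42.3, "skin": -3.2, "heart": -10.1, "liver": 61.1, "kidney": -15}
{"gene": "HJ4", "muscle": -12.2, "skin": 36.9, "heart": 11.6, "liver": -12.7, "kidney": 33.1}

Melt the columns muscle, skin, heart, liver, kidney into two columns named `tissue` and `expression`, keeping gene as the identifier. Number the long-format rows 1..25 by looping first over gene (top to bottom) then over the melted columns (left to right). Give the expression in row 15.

82.1

25 rows total (5 × 5). Row 15: index ⌊(15-1)/5⌋ = 2 into gene → PY3; (15-1) mod 5 = 4 into the melted columns → kidney.
So row 15 is (PY3, kidney, 82.1); expression = 82.1.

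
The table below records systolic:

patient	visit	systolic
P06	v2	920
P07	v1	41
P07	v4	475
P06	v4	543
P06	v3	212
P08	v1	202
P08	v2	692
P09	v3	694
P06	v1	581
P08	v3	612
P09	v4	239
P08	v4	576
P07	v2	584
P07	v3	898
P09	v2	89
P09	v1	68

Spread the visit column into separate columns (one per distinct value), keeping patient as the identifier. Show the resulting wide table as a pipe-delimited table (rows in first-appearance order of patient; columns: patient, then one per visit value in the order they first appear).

| patient | v2 | v1 | v4 | v3 |
| P06 | 920 | 581 | 543 | 212 |
| P07 | 584 | 41 | 475 | 898 |
| P08 | 692 | 202 | 576 | 612 |
| P09 | 89 | 68 | 239 | 694 |

Columns: patient plus the 4 distinct visit values (v2, v1, v4, v3).
For example, row P06 column v2 takes systolic=920 from the long row (P06, v2).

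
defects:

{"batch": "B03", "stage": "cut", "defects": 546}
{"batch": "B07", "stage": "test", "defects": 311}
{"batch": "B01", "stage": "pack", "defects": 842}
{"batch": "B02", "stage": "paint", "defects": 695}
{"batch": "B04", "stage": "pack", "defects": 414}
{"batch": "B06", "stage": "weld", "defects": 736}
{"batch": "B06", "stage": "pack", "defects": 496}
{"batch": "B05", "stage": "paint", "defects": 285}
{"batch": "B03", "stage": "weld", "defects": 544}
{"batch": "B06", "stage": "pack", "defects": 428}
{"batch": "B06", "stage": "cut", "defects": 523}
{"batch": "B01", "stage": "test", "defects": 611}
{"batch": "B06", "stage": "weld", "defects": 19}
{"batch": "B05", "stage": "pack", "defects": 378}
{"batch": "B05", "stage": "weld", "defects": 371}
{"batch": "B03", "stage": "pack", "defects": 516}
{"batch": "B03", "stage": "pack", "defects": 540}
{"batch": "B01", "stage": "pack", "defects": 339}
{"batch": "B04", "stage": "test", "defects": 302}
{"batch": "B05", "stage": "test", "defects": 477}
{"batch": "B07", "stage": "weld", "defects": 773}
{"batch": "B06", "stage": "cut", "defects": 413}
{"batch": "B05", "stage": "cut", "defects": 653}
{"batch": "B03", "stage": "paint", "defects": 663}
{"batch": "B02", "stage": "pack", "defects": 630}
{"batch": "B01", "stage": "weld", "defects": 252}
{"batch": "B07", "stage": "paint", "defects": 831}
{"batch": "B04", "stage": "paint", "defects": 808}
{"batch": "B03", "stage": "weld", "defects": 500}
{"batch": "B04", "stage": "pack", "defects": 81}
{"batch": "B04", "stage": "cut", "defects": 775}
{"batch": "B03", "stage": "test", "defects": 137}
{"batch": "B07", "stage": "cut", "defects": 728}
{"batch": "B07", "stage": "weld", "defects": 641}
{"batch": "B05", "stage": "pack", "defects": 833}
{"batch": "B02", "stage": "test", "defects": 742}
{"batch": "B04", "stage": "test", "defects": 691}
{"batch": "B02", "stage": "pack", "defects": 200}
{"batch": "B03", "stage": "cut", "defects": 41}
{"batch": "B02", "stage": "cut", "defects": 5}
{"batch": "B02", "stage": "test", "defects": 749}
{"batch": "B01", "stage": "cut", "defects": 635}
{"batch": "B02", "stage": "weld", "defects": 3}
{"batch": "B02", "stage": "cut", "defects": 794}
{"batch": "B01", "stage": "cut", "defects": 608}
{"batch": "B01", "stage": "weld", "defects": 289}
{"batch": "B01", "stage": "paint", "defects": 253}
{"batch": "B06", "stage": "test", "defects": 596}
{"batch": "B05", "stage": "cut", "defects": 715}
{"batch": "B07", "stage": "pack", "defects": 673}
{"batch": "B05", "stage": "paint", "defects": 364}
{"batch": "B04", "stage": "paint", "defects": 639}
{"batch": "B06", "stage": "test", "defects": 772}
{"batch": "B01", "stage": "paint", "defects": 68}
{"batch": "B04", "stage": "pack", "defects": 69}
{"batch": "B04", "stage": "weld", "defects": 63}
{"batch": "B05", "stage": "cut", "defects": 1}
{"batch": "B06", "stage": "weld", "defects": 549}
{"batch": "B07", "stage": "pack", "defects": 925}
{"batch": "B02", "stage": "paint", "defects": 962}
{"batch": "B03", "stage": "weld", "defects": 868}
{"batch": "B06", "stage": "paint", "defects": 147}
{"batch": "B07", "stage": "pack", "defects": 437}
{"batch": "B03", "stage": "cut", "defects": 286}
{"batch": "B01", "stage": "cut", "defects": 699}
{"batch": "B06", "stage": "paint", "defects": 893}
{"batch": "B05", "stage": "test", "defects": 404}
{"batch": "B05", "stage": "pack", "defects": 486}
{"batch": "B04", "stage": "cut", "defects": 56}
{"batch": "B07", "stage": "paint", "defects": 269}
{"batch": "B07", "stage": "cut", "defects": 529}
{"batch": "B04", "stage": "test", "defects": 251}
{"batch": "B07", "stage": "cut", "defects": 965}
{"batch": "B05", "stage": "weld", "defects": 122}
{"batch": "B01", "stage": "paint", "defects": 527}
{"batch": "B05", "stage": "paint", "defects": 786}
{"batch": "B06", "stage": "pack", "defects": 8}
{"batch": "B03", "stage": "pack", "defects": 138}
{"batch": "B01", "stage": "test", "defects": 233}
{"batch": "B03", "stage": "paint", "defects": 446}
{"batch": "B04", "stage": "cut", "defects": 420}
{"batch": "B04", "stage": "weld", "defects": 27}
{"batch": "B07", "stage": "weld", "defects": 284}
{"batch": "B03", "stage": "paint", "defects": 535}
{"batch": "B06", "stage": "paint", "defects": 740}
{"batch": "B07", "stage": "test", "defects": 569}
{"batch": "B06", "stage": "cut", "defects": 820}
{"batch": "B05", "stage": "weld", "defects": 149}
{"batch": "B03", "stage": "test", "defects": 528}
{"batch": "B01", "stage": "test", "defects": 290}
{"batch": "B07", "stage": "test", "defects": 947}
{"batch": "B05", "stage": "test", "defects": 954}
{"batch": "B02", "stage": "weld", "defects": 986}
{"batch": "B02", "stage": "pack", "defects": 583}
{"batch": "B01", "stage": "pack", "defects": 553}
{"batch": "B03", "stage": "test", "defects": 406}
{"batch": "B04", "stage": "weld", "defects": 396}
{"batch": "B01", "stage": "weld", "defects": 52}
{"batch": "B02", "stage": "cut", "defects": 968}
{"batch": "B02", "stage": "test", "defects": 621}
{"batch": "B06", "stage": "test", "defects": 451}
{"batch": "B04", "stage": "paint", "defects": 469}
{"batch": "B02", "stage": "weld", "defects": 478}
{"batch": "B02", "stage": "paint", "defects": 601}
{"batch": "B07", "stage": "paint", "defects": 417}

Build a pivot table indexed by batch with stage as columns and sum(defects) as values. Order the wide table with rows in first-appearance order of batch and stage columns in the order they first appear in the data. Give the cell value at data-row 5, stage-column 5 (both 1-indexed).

486

With rows in first-appearance order of batch, row 5 is batch=B04. stage columns in first-appearance order: cut, test, pack, paint, weld; column 5 is weld.
Long rows with batch=B04, stage=weld: 63 + 27 + 396 = 486.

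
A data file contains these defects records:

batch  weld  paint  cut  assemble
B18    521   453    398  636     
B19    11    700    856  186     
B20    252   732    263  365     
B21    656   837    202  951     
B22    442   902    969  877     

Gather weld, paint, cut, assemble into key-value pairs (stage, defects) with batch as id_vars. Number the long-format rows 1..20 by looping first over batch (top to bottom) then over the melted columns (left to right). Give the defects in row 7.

856

20 rows total (5 × 4). Row 7: index ⌊(7-1)/4⌋ = 1 into batch → B19; (7-1) mod 4 = 2 into the melted columns → cut.
So row 7 is (B19, cut, 856); defects = 856.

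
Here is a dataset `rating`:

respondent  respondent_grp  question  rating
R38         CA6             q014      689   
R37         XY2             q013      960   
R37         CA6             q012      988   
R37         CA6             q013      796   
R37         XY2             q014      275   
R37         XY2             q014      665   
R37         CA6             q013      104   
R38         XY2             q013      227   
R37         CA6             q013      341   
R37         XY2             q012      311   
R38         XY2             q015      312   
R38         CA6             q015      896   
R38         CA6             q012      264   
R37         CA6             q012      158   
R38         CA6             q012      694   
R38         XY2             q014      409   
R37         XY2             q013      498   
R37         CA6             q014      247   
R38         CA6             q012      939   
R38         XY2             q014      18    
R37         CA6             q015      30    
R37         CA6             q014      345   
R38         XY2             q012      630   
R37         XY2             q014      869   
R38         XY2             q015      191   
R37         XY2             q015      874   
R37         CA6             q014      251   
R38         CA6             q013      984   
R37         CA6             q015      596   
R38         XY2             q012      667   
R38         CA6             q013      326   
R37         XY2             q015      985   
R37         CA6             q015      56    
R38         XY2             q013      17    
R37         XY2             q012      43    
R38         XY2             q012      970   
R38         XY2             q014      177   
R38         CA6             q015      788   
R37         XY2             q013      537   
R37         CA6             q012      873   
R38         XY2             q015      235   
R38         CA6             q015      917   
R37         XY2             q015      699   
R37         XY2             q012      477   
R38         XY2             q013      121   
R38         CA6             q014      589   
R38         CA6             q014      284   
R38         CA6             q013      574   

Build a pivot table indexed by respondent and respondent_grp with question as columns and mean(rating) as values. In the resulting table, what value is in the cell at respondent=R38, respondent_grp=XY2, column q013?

121.67

Rows with respondent=R38, respondent_grp=XY2 and question=q013: rating values are 227, 17, 121.
(227 + 17 + 121) / 3 = 121.67.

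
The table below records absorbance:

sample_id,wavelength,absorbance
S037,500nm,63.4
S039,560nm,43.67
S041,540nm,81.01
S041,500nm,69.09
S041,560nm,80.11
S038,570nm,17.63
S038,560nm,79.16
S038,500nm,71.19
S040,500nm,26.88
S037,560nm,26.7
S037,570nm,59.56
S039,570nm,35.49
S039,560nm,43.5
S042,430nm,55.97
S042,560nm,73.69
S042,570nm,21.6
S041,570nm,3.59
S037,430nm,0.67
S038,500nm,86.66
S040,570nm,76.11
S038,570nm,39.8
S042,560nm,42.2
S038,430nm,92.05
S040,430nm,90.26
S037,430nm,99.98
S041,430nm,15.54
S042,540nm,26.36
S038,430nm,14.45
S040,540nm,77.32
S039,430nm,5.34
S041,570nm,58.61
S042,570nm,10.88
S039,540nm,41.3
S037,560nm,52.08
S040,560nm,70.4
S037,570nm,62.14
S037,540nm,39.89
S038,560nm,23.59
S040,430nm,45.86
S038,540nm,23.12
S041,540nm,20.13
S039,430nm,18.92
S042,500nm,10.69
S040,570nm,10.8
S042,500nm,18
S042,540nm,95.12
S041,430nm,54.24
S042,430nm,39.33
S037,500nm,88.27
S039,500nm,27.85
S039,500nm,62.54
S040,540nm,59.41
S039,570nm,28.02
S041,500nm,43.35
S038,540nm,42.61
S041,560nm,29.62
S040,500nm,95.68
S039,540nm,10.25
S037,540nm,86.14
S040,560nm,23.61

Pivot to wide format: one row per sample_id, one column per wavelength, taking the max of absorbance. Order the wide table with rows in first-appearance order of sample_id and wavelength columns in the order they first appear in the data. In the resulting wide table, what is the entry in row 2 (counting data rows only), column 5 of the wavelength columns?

With rows in first-appearance order of sample_id, row 2 is sample_id=S039. wavelength columns in first-appearance order: 500nm, 560nm, 540nm, 570nm, 430nm; column 5 is 430nm.
Long rows with sample_id=S039, wavelength=430nm: max(5.34, 18.92) = 18.92.

18.92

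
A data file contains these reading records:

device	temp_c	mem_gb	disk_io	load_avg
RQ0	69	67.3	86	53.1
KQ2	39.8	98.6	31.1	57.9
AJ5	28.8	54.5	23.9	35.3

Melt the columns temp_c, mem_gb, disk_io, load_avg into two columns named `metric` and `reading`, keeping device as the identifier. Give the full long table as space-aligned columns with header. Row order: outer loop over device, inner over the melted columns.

device  metric    reading
RQ0     temp_c    69     
RQ0     mem_gb    67.3   
RQ0     disk_io   86     
RQ0     load_avg  53.1   
KQ2     temp_c    39.8   
KQ2     mem_gb    98.6   
KQ2     disk_io   31.1   
KQ2     load_avg  57.9   
AJ5     temp_c    28.8   
AJ5     mem_gb    54.5   
AJ5     disk_io   23.9   
AJ5     load_avg  35.3   

Each (device, column) pair becomes one row: 3 × 4 = 12 rows.
For example, (RQ0, temp_c) → reading=69.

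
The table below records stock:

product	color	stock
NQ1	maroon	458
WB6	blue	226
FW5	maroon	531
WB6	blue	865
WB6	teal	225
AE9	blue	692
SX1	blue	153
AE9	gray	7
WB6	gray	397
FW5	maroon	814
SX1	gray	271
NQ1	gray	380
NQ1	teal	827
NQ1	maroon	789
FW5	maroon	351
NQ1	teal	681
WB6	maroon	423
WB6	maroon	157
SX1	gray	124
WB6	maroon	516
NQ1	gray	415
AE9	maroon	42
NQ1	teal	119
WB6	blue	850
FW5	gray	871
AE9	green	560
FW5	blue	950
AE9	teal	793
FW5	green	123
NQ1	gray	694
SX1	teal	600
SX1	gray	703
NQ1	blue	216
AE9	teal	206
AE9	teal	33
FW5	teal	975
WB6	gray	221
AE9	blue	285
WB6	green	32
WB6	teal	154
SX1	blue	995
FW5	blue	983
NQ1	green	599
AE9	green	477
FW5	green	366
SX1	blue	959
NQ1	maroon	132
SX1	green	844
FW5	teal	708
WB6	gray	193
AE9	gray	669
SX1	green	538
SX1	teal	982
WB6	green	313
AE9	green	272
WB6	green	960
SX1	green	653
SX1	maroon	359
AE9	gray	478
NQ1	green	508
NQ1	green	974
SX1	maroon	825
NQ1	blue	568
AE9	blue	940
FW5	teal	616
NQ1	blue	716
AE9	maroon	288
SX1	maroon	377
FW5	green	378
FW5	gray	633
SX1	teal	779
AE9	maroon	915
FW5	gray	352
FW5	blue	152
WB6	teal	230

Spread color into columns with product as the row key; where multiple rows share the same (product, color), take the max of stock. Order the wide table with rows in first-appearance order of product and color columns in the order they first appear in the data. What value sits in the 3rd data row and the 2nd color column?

983

With rows in first-appearance order of product, row 3 is product=FW5. color columns in first-appearance order: maroon, blue, teal, gray, green; column 2 is blue.
Long rows with product=FW5, color=blue: max(950, 983, 152) = 983.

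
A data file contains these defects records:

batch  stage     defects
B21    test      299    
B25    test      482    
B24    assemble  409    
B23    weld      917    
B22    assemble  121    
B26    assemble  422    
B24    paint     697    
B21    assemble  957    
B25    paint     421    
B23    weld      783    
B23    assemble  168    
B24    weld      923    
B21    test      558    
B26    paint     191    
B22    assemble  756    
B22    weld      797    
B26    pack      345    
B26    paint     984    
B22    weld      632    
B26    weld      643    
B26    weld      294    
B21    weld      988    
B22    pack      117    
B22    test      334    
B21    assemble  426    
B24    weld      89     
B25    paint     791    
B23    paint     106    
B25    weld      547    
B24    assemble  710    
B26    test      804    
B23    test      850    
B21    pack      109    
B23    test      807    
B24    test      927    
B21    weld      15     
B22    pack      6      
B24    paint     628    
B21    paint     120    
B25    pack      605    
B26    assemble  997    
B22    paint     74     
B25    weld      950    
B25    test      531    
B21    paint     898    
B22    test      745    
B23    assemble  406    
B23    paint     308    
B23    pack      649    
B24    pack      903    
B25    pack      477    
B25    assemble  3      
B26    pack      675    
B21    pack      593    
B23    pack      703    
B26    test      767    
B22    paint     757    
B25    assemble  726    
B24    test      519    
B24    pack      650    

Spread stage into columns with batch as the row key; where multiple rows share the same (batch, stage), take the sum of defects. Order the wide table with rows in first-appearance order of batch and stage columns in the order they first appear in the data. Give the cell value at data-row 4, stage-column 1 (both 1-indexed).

With rows in first-appearance order of batch, row 4 is batch=B23. stage columns in first-appearance order: test, assemble, weld, paint, pack; column 1 is test.
Long rows with batch=B23, stage=test: 850 + 807 = 1657.

1657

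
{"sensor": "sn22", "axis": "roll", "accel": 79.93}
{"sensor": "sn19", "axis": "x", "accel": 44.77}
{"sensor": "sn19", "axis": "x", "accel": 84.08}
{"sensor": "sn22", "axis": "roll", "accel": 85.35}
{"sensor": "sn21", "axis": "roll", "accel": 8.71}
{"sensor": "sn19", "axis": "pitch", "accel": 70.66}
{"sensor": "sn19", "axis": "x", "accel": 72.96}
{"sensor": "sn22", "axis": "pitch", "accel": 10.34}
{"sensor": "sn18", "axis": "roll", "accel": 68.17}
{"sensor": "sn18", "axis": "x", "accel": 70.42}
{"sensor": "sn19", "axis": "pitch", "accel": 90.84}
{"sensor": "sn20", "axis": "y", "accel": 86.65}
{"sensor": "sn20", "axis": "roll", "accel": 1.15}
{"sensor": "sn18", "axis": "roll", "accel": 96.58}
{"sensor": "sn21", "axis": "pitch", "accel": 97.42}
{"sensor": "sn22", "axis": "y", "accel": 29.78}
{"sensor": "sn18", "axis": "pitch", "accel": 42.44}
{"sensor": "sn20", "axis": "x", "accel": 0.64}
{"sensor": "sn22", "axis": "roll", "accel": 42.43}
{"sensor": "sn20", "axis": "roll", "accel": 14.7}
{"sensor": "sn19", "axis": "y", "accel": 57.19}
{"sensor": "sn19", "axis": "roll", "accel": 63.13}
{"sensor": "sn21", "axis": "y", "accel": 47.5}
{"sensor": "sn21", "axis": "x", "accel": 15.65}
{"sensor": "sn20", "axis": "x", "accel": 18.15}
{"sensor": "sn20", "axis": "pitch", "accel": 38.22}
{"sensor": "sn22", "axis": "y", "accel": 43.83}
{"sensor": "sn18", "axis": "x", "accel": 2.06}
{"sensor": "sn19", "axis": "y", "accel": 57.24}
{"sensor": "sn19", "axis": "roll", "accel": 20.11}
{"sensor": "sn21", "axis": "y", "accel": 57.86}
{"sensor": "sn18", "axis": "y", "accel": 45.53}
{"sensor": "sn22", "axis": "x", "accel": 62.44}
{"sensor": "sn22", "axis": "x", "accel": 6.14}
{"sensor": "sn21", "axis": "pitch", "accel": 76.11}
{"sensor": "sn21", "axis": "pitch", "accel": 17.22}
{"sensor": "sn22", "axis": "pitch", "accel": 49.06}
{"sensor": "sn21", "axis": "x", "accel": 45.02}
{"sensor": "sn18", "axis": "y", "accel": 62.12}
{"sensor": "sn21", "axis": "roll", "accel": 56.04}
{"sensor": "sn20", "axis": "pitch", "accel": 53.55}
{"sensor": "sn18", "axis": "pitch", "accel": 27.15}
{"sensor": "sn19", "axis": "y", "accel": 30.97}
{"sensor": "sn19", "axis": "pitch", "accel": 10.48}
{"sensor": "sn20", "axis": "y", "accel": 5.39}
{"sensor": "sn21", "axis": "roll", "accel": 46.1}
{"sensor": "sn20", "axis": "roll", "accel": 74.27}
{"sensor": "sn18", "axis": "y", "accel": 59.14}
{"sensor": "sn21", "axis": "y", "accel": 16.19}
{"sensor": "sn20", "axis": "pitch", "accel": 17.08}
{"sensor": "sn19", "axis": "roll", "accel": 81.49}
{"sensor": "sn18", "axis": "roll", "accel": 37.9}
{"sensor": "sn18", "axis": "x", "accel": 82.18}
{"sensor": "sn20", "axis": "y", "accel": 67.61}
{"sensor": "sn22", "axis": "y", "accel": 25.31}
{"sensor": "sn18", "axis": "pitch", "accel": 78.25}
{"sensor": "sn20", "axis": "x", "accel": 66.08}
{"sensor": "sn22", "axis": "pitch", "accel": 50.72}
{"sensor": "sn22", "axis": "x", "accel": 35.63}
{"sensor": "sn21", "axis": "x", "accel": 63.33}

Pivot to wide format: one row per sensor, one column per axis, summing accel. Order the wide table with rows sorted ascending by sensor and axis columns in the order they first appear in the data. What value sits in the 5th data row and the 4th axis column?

With rows sorted ascending by sensor, row 5 is sensor=sn22. axis columns in first-appearance order: roll, x, pitch, y; column 4 is y.
Long rows with sensor=sn22, axis=y: 29.78 + 43.83 + 25.31 = 98.92.

98.92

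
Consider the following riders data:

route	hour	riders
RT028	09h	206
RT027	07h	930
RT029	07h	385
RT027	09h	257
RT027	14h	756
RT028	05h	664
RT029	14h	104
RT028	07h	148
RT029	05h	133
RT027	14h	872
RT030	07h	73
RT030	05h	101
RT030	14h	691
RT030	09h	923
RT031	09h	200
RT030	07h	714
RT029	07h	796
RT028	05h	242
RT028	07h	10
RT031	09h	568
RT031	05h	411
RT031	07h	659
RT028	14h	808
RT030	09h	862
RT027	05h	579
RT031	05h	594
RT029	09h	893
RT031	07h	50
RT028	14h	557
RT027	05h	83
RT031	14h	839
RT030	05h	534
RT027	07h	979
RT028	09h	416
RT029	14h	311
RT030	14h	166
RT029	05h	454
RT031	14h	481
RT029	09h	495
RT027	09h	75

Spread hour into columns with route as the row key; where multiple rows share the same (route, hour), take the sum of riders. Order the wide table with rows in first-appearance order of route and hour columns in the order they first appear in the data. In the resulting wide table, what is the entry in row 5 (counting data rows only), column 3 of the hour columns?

1320

With rows in first-appearance order of route, row 5 is route=RT031. hour columns in first-appearance order: 09h, 07h, 14h, 05h; column 3 is 14h.
Long rows with route=RT031, hour=14h: 839 + 481 = 1320.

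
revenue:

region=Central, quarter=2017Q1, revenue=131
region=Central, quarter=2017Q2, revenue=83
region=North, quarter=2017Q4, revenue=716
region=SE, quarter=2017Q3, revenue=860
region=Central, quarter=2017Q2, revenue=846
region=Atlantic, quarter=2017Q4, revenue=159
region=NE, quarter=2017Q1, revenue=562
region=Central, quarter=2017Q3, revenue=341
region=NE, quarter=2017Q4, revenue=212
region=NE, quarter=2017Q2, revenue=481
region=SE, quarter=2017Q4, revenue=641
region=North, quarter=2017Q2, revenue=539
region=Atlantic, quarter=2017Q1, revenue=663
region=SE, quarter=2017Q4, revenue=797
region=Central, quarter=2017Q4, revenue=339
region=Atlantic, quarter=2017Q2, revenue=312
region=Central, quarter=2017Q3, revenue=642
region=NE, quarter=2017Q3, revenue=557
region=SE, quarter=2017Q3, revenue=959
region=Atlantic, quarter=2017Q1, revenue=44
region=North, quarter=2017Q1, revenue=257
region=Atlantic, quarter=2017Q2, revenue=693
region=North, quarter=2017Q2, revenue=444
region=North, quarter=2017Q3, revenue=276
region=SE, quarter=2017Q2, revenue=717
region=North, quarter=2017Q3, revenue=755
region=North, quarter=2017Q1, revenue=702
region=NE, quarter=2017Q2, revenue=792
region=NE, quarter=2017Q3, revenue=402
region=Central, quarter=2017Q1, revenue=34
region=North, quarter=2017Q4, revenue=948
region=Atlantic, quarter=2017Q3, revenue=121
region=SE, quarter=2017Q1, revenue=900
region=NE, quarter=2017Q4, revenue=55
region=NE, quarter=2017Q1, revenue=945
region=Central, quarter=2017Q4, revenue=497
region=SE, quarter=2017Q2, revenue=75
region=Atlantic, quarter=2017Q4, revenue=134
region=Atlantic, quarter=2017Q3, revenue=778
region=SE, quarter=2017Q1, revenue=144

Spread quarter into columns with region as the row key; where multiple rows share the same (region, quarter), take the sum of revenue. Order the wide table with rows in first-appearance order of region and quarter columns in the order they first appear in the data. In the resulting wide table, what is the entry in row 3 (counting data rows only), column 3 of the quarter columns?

1438

With rows in first-appearance order of region, row 3 is region=SE. quarter columns in first-appearance order: 2017Q1, 2017Q2, 2017Q4, 2017Q3; column 3 is 2017Q4.
Long rows with region=SE, quarter=2017Q4: 641 + 797 = 1438.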